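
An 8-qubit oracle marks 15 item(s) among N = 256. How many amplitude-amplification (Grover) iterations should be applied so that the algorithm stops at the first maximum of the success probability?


After j Grover iterations the success probability is P(j) = sin^2((2j+1)*theta), where sin(theta) = sqrt(k/N).
N = 2^8 = 256, k = 15
sin(theta) = sqrt(k/N) = 0.2420614591
theta = arcsin(sqrt(k/N)) = 0.2444899339 rad
P(j) reaches its first maximum when (2j+1)*theta is as close as possible to pi/2, i.e. j = round(pi/(4*theta) - 1/2).
pi/(4*theta) - 1/2 = 2.7124
(For comparison, the common estimate pi/4 * sqrt(N/k) = 3.2446; the exact maximiser is used here.)
Optimal iterations = 3

3


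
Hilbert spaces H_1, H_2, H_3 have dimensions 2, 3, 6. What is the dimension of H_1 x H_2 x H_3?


dim(H_1 x H_2 x H_3) = 2 * 3 * 6
= 6 * 6
= 36

36


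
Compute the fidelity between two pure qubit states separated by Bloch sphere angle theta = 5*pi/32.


For states separated by angle theta on Bloch sphere:
F = cos^2(theta/2)
theta = 5*pi/32 = 0.4909
theta/2 = 0.2454
cos(theta/2) = 0.9700
F = 0.9410

0.9410


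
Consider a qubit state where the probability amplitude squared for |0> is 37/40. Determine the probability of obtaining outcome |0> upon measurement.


|alpha|^2 = 37/40 = 0.9250
|beta|^2 = 1 - 37/40 = 3/40 = 0.0750
P(|0>) = |alpha|^2 = 0.9250

0.9250


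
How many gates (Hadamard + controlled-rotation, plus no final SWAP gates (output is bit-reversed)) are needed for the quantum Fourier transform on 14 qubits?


Hadamard gates: 14
Controlled rotations: n*(n-1)/2 = 14*13/2 = 91
SWAP gates: 0 (omitted)
Total = 14 + 91
= 105

105


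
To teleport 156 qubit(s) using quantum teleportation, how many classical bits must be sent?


Quantum teleportation requires 2 classical bits per qubit teleported.
156 qubit(s) -> 2 * 156 = 312 classical bits

312


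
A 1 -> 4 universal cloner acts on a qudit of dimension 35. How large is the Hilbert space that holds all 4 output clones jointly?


Output space = H^(tensor 4) where dim(H) = 35
dim = 35^4
= 1225 (after 2 factors)
= 42875 (after 3 factors)
= 1500625 (after 4 factors)
= 1500625

1500625


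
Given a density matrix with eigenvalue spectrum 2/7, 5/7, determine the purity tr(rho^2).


tr(rho^2) = sum of eigenvalues squared
= (2/7)^2 + (5/7)^2
= (4 + 25) / 49
= 29/49
= 0.5918

0.5918


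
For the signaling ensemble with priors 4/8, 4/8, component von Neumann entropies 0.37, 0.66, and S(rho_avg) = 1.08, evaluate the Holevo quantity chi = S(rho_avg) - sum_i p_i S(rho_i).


chi = S(rho) - sum_i p_i * S(rho_i)
Weighted entropy = 4/8 * 0.37 + 4/8 * 0.66
= 0.5150
chi = 1.08 - 0.5150
= 0.5650

0.5650


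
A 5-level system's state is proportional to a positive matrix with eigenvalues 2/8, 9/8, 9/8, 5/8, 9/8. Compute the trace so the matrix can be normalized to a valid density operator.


tr(M) = sum of eigenvalues
= 2/8 + 9/8 + 9/8 + 5/8 + 9/8
= 34/8
= 4.2500

4.2500


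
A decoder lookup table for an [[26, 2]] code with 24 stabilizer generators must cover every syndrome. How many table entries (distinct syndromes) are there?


Each stabilizer generator gives a binary (+1 or -1) measurement outcome.
With 24 independent generators:
Total syndromes = 2^24
= 16777216

16777216


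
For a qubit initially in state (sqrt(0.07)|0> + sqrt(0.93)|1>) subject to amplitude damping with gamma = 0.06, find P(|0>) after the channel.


For amplitude damping with parameter gamma on state sqrt(a)|0> + sqrt(b)|1>:
alpha^2 = 0.07, beta^2 = 0.93
P(|0>) = alpha^2 + gamma * beta^2
= 0.07 + 0.06 * 0.93
= 0.07 + 0.0558
= 0.1258

0.1258


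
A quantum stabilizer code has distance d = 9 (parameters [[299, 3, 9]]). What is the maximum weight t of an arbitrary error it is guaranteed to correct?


Code parameters: [[299, 3, 9]], distance d = 9.
Number of correctable errors = floor((d-1)/2)
= floor((9 - 1)/2)
= floor(8/2)
= 4

4


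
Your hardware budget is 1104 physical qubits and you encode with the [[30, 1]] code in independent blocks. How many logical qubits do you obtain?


Each code block uses 30 physical qubits for 1 logical qubit(s).
Number of complete blocks = floor(1104 / 30) = 36
Logical qubits = 36 * 1
= 36

36


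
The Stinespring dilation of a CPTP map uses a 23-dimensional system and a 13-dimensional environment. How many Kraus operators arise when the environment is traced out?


Tracing out the environment in an orthonormal basis {|i>_E} gives Kraus operators K_i = <i|_E U |0>_E.
Number of Kraus operators = dim(H_env) = d_env
= 13

13


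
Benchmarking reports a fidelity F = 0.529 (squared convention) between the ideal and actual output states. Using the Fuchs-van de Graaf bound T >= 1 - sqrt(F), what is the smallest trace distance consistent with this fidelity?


Fuchs-van de Graaf (squared-fidelity convention): 1 - sqrt(F) <= T <= sqrt(1 - F).
Lower bound: T >= 1 - sqrt(F)
sqrt(F) = sqrt(0.529) = 0.7273
T >= 1 - 0.7273
T >= 0.2727

0.2727


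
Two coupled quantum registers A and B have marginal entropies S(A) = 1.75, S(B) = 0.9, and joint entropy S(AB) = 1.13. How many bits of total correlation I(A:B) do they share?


I(A:B) = S(A) + S(B) - S(AB)
= 1.75 + 0.9 - 1.13
= 1.5200

1.5200


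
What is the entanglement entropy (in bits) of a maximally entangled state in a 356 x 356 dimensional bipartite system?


For a maximally entangled state in d x d:
S = log2(d) = log2(356)
= 8.4757

8.4757


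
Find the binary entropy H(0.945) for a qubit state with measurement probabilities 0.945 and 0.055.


S = -p*log2(p) - (1-p)*log2(1-p)
p = 0.9450, 1-p = 0.0550
= -0.9450 * log2(0.9450) - 0.0550 * log2(0.0550)
= -(-0.0771) - (-0.2301)
= 0.3073

0.3073


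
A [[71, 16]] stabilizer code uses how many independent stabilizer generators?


For an [[n,k]] stabilizer code:
Number of stabilizer generators = n - k
= 71 - 16
= 55

55


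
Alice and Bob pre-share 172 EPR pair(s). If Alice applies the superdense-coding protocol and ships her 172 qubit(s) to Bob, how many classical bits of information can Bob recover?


Superdense coding allows 2 classical bits per shared entangled pair.
172 pair(s) -> 2 * 172 = 344 classical bits

344


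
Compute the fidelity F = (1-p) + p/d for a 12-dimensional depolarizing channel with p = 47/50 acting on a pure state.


F = (1-p) + p/d
= (1 - 0.9400) + 0.9400/12
= 0.0600 + 0.0783
= 0.1383

0.1383


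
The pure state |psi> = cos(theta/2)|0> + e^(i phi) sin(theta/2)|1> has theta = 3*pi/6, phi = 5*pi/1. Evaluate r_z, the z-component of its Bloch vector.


theta = 1.5708, phi = 15.7080
r_z = cos(theta) = 0.0000

0.0000


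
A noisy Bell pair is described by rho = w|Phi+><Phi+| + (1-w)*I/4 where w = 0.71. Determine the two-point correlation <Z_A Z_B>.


|Phi+> = (|00> + |11>)/sqrt(2)
For the pure Bell state, <Z_A Z_B> = +1 (Bell-state Pauli correlator).
The maximally-mixed part I/4 has tr(I/4 * P tensor P) = 0 for any traceless Pauli P.
So <Z_A Z_B>_rho = w * (+1) + (1 - w) * 0
= 0.71 * (+1)
= 0.7100

0.7100


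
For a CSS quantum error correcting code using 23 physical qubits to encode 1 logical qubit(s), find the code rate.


Code rate R = k/n
= 1/23
= 0.0435

0.0435


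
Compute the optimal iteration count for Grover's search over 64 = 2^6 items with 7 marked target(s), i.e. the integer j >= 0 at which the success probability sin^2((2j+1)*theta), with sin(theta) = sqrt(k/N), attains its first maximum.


After j Grover iterations the success probability is P(j) = sin^2((2j+1)*theta), where sin(theta) = sqrt(k/N).
N = 2^6 = 64, k = 7
sin(theta) = sqrt(k/N) = 0.3307189139
theta = arcsin(sqrt(k/N)) = 0.3370652533 rad
P(j) reaches its first maximum when (2j+1)*theta is as close as possible to pi/2, i.e. j = round(pi/(4*theta) - 1/2).
pi/(4*theta) - 1/2 = 1.8301
(For comparison, the common estimate pi/4 * sqrt(N/k) = 2.3748; the exact maximiser is used here.)
Optimal iterations = 2

2


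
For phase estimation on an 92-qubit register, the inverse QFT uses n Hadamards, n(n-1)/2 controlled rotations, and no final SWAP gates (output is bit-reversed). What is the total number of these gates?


Hadamard gates: 92
Controlled rotations: n*(n-1)/2 = 92*91/2 = 4186
SWAP gates: 0 (omitted)
Total = 92 + 4186
= 4278

4278


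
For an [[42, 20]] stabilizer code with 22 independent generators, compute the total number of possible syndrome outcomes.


Each stabilizer generator gives a binary (+1 or -1) measurement outcome.
With 22 independent generators:
Total syndromes = 2^22
= 4194304

4194304


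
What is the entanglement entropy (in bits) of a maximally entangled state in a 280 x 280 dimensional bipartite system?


For a maximally entangled state in d x d:
S = log2(d) = log2(280)
= 8.1293

8.1293


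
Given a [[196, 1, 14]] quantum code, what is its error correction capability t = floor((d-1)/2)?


Code parameters: [[196, 1, 14]], distance d = 14.
Number of correctable errors = floor((d-1)/2)
= floor((14 - 1)/2)
= floor(13/2)
= 6

6


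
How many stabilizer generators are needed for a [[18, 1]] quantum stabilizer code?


For an [[n,k]] stabilizer code:
Number of stabilizer generators = n - k
= 18 - 1
= 17

17


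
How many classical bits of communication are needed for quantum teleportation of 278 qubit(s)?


Quantum teleportation requires 2 classical bits per qubit teleported.
278 qubit(s) -> 2 * 278 = 556 classical bits

556


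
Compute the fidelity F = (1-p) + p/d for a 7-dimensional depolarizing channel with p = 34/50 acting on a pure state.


F = (1-p) + p/d
= (1 - 0.6800) + 0.6800/7
= 0.3200 + 0.0971
= 0.4171

0.4171


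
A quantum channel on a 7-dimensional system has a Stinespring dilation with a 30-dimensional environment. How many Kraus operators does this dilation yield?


Tracing out the environment in an orthonormal basis {|i>_E} gives Kraus operators K_i = <i|_E U |0>_E.
Number of Kraus operators = dim(H_env) = d_env
= 30

30


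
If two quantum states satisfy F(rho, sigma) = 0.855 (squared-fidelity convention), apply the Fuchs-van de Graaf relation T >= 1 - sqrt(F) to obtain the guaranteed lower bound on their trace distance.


Fuchs-van de Graaf (squared-fidelity convention): 1 - sqrt(F) <= T <= sqrt(1 - F).
Lower bound: T >= 1 - sqrt(F)
sqrt(F) = sqrt(0.855) = 0.9247
T >= 1 - 0.9247
T >= 0.0753

0.0753


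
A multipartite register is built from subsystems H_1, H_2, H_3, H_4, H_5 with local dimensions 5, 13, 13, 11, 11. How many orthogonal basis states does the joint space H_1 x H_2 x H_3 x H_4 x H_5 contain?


dim(H_1 x H_2 x H_3 x H_4 x H_5) = 5 * 13 * 13 * 11 * 11
= 65 * 13 * 11 * 11
= 845 * 11 * 11
= 9295 * 11
= 102245

102245


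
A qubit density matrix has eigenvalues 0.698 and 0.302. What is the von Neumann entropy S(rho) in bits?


S = -p*log2(p) - (1-p)*log2(1-p)
p = 0.6980, 1-p = 0.3020
= -0.6980 * log2(0.6980) - 0.3020 * log2(0.3020)
= -(-0.3621) - (-0.5217)
= 0.8837

0.8837


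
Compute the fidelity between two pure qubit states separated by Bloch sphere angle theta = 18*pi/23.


For states separated by angle theta on Bloch sphere:
F = cos^2(theta/2)
theta = 18*pi/23 = 2.4586
theta/2 = 1.2293
cos(theta/2) = 0.3349
F = 0.1121

0.1121


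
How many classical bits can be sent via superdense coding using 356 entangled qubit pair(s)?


Superdense coding allows 2 classical bits per shared entangled pair.
356 pair(s) -> 2 * 356 = 712 classical bits

712


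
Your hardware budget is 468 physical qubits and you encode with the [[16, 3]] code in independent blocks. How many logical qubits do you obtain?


Each code block uses 16 physical qubits for 3 logical qubit(s).
Number of complete blocks = floor(468 / 16) = 29
Logical qubits = 29 * 3
= 87

87


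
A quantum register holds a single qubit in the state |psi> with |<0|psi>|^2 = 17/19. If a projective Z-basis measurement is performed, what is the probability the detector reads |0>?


|alpha|^2 = 17/19 = 0.8947
|beta|^2 = 1 - 17/19 = 2/19 = 0.1053
P(|0>) = |alpha|^2 = 0.8947

0.8947


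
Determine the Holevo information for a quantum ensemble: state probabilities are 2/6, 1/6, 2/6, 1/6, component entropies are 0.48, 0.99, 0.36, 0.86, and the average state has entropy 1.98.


chi = S(rho) - sum_i p_i * S(rho_i)
Weighted entropy = 2/6 * 0.48 + 1/6 * 0.99 + 2/6 * 0.36 + 1/6 * 0.86
= 0.5883
chi = 1.98 - 0.5883
= 1.3917

1.3917


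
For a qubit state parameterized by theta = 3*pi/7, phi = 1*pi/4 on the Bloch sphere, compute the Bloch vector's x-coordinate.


theta = 1.3464, phi = 0.7854
r_x = sin(theta)*cos(phi) = 0.9749 * 0.7071
r_x = 0.6894

0.6894


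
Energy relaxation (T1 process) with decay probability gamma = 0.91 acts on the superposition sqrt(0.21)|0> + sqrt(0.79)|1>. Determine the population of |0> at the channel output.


For amplitude damping with parameter gamma on state sqrt(a)|0> + sqrt(b)|1>:
alpha^2 = 0.21, beta^2 = 0.79
P(|0>) = alpha^2 + gamma * beta^2
= 0.21 + 0.91 * 0.79
= 0.21 + 0.7189
= 0.9289

0.9289


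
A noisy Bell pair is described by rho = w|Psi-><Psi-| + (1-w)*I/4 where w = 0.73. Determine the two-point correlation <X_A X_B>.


|Psi-> = (|01> - |10>)/sqrt(2)
For the pure Bell state, <X_A X_B> = -1 (Bell-state Pauli correlator).
The maximally-mixed part I/4 has tr(I/4 * P tensor P) = 0 for any traceless Pauli P.
So <X_A X_B>_rho = w * (-1) + (1 - w) * 0
= 0.73 * (-1)
= -0.7300

-0.7300


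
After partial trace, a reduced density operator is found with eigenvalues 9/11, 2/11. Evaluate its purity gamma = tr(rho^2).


tr(rho^2) = sum of eigenvalues squared
= (9/11)^2 + (2/11)^2
= (81 + 4) / 121
= 85/121
= 0.7025

0.7025


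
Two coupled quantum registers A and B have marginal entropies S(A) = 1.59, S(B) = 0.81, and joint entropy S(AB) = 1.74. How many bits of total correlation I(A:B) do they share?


I(A:B) = S(A) + S(B) - S(AB)
= 1.59 + 0.81 - 1.74
= 0.6600

0.6600


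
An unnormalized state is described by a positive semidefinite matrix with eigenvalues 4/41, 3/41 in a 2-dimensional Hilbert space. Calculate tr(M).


tr(M) = sum of eigenvalues
= 4/41 + 3/41
= 7/41
= 0.1707

0.1707


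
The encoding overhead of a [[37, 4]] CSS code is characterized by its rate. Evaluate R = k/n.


Code rate R = k/n
= 4/37
= 0.1081

0.1081


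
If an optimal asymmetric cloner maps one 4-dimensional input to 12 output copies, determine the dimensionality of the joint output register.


Output space = H^(tensor 12) where dim(H) = 4
dim = 4^12
= 16 (after 2 factors)
= 64 (after 3 factors)
= 256 (after 4 factors)
= 1024 (after 5 factors)
= 4096 (after 6 factors)
= 16384 (after 7 factors)
= 65536 (after 8 factors)
= 262144 (after 9 factors)
= 1048576 (after 10 factors)
= 4194304 (after 11 factors)
= 16777216 (after 12 factors)
= 16777216

16777216


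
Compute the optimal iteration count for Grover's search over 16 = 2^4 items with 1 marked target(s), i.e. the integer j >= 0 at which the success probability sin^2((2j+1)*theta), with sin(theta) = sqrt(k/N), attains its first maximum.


After j Grover iterations the success probability is P(j) = sin^2((2j+1)*theta), where sin(theta) = sqrt(k/N).
N = 2^4 = 16, k = 1
sin(theta) = sqrt(k/N) = 0.25
theta = arcsin(sqrt(k/N)) = 0.2526802551 rad
P(j) reaches its first maximum when (2j+1)*theta is as close as possible to pi/2, i.e. j = round(pi/(4*theta) - 1/2).
pi/(4*theta) - 1/2 = 2.6083
(For comparison, the common estimate pi/4 * sqrt(N/k) = 3.1416; the exact maximiser is used here.)
Optimal iterations = 3

3


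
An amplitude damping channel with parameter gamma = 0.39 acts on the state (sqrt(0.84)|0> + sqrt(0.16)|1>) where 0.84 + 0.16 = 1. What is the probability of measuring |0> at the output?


For amplitude damping with parameter gamma on state sqrt(a)|0> + sqrt(b)|1>:
alpha^2 = 0.84, beta^2 = 0.16
P(|0>) = alpha^2 + gamma * beta^2
= 0.84 + 0.39 * 0.16
= 0.84 + 0.0624
= 0.9024

0.9024


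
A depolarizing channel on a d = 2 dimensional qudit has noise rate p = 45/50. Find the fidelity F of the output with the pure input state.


F = (1-p) + p/d
= (1 - 0.9000) + 0.9000/2
= 0.1000 + 0.4500
= 0.5500

0.5500


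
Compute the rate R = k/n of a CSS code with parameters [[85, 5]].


Code rate R = k/n
= 5/85
= 0.0588

0.0588


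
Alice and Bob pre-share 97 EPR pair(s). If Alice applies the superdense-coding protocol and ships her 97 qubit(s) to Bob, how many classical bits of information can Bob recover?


Superdense coding allows 2 classical bits per shared entangled pair.
97 pair(s) -> 2 * 97 = 194 classical bits

194


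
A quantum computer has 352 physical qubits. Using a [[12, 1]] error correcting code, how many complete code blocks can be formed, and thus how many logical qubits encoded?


Each code block uses 12 physical qubits for 1 logical qubit(s).
Number of complete blocks = floor(352 / 12) = 29
Logical qubits = 29 * 1
= 29

29


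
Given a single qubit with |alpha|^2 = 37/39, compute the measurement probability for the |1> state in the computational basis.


|alpha|^2 = 37/39 = 0.9487
|beta|^2 = 1 - 37/39 = 2/39 = 0.0513
P(|1>) = |beta|^2 = 0.0513

0.0513


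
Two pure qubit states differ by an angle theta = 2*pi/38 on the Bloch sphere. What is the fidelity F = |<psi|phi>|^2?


For states separated by angle theta on Bloch sphere:
F = cos^2(theta/2)
theta = 2*pi/38 = 0.1653
theta/2 = 0.0827
cos(theta/2) = 0.9966
F = 0.9932

0.9932


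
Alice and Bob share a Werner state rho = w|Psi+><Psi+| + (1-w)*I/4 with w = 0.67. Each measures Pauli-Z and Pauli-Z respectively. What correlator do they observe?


|Psi+> = (|01> + |10>)/sqrt(2)
For the pure Bell state, <Z_A Z_B> = -1 (Bell-state Pauli correlator).
The maximally-mixed part I/4 has tr(I/4 * P tensor P) = 0 for any traceless Pauli P.
So <Z_A Z_B>_rho = w * (-1) + (1 - w) * 0
= 0.67 * (-1)
= -0.6700

-0.6700


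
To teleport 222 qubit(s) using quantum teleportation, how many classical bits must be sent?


Quantum teleportation requires 2 classical bits per qubit teleported.
222 qubit(s) -> 2 * 222 = 444 classical bits

444


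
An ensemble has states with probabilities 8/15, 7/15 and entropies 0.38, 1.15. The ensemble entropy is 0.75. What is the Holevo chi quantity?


chi = S(rho) - sum_i p_i * S(rho_i)
Weighted entropy = 8/15 * 0.38 + 7/15 * 1.15
= 0.7393
chi = 0.75 - 0.7393
= 0.0107

0.0107


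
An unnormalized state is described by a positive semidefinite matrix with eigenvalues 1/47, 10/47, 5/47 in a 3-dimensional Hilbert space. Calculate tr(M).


tr(M) = sum of eigenvalues
= 1/47 + 10/47 + 5/47
= 16/47
= 0.3404

0.3404


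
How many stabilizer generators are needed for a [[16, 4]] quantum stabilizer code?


For an [[n,k]] stabilizer code:
Number of stabilizer generators = n - k
= 16 - 4
= 12

12


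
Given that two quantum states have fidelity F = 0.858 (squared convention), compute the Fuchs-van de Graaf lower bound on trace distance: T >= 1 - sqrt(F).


Fuchs-van de Graaf (squared-fidelity convention): 1 - sqrt(F) <= T <= sqrt(1 - F).
Lower bound: T >= 1 - sqrt(F)
sqrt(F) = sqrt(0.858) = 0.9263
T >= 1 - 0.9263
T >= 0.0737

0.0737


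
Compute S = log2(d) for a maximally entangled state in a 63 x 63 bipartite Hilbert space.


For a maximally entangled state in d x d:
S = log2(d) = log2(63)
= 5.9773

5.9773


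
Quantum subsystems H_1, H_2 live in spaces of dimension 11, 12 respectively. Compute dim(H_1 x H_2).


dim(H_1 x H_2) = 11 * 12
= 132

132


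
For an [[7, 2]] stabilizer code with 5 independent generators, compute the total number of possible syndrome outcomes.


Each stabilizer generator gives a binary (+1 or -1) measurement outcome.
With 5 independent generators:
Total syndromes = 2^5
= 32

32


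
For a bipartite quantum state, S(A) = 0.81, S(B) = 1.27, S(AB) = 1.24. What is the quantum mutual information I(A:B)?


I(A:B) = S(A) + S(B) - S(AB)
= 0.81 + 1.27 - 1.24
= 0.8400

0.8400


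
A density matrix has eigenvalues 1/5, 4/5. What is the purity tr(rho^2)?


tr(rho^2) = sum of eigenvalues squared
= (1/5)^2 + (4/5)^2
= (1 + 16) / 25
= 17/25
= 0.6800

0.6800


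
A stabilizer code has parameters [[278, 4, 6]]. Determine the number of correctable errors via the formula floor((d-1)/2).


Code parameters: [[278, 4, 6]], distance d = 6.
Number of correctable errors = floor((d-1)/2)
= floor((6 - 1)/2)
= floor(5/2)
= 2

2


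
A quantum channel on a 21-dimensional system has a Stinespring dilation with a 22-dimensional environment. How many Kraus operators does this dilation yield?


Tracing out the environment in an orthonormal basis {|i>_E} gives Kraus operators K_i = <i|_E U |0>_E.
Number of Kraus operators = dim(H_env) = d_env
= 22

22


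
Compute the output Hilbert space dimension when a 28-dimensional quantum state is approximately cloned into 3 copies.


Output space = H^(tensor 3) where dim(H) = 28
dim = 28^3
= 784 (after 2 factors)
= 21952 (after 3 factors)
= 21952

21952


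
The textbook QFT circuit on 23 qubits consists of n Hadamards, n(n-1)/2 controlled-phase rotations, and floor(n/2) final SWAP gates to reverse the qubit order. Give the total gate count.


Hadamard gates: 23
Controlled rotations: n*(n-1)/2 = 23*22/2 = 253
SWAP gates: floor(n/2) = floor(23/2) = 11
Total = 23 + 253 + 11
= 287

287


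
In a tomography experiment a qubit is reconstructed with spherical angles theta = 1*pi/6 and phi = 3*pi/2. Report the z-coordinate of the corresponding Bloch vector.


theta = 0.5236, phi = 4.7124
r_z = cos(theta) = 0.8660

0.8660


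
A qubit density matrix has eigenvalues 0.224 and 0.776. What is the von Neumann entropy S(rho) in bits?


S = -p*log2(p) - (1-p)*log2(1-p)
p = 0.2240, 1-p = 0.7760
= -0.2240 * log2(0.2240) - 0.7760 * log2(0.7760)
= -(-0.4835) - (-0.2839)
= 0.7674

0.7674


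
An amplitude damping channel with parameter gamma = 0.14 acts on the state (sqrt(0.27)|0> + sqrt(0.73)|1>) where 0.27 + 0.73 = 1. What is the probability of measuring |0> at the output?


For amplitude damping with parameter gamma on state sqrt(a)|0> + sqrt(b)|1>:
alpha^2 = 0.27, beta^2 = 0.73
P(|0>) = alpha^2 + gamma * beta^2
= 0.27 + 0.14 * 0.73
= 0.27 + 0.1022
= 0.3722

0.3722


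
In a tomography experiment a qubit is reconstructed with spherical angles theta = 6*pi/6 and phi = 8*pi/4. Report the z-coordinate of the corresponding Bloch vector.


theta = 3.1416, phi = 6.2832
r_z = cos(theta) = -1.0000

-1.0000


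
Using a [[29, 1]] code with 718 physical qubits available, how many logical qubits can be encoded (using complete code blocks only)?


Each code block uses 29 physical qubits for 1 logical qubit(s).
Number of complete blocks = floor(718 / 29) = 24
Logical qubits = 24 * 1
= 24

24


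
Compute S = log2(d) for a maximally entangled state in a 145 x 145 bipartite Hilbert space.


For a maximally entangled state in d x d:
S = log2(d) = log2(145)
= 7.1799

7.1799


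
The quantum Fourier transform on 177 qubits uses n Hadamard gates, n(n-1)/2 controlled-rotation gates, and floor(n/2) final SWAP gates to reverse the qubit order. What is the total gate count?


Hadamard gates: 177
Controlled rotations: n*(n-1)/2 = 177*176/2 = 15576
SWAP gates: floor(n/2) = floor(177/2) = 88
Total = 177 + 15576 + 88
= 15841

15841


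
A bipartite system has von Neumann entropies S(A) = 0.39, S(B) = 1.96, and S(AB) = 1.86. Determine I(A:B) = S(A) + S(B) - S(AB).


I(A:B) = S(A) + S(B) - S(AB)
= 0.39 + 1.96 - 1.86
= 0.4900

0.4900


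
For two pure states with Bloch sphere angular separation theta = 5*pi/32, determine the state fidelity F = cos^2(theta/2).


For states separated by angle theta on Bloch sphere:
F = cos^2(theta/2)
theta = 5*pi/32 = 0.4909
theta/2 = 0.2454
cos(theta/2) = 0.9700
F = 0.9410

0.9410


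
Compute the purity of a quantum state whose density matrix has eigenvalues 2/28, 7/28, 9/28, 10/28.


tr(rho^2) = sum of eigenvalues squared
= (2/28)^2 + (7/28)^2 + (9/28)^2 + (10/28)^2
= (4 + 49 + 81 + 100) / 784
= 234/784
= 0.2985

0.2985


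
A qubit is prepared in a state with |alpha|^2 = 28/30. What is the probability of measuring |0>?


|alpha|^2 = 28/30 = 0.9333
|beta|^2 = 1 - 28/30 = 2/30 = 0.0667
P(|0>) = |alpha|^2 = 0.9333

0.9333


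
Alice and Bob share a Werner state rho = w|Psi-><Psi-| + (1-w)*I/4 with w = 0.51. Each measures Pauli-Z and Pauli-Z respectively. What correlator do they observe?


|Psi-> = (|01> - |10>)/sqrt(2)
For the pure Bell state, <Z_A Z_B> = -1 (Bell-state Pauli correlator).
The maximally-mixed part I/4 has tr(I/4 * P tensor P) = 0 for any traceless Pauli P.
So <Z_A Z_B>_rho = w * (-1) + (1 - w) * 0
= 0.51 * (-1)
= -0.5100

-0.5100


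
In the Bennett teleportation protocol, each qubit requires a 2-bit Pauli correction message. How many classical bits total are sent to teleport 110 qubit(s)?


Quantum teleportation requires 2 classical bits per qubit teleported.
110 qubit(s) -> 2 * 110 = 220 classical bits

220


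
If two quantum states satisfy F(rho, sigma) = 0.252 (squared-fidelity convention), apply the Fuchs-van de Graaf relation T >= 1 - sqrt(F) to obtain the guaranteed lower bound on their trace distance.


Fuchs-van de Graaf (squared-fidelity convention): 1 - sqrt(F) <= T <= sqrt(1 - F).
Lower bound: T >= 1 - sqrt(F)
sqrt(F) = sqrt(0.252) = 0.5020
T >= 1 - 0.5020
T >= 0.4980

0.4980


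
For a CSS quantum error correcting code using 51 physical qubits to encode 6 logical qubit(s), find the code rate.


Code rate R = k/n
= 6/51
= 0.1176

0.1176


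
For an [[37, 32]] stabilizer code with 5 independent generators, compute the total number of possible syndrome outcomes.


Each stabilizer generator gives a binary (+1 or -1) measurement outcome.
With 5 independent generators:
Total syndromes = 2^5
= 32

32


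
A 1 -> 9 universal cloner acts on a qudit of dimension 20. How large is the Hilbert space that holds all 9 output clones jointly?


Output space = H^(tensor 9) where dim(H) = 20
dim = 20^9
= 400 (after 2 factors)
= 8000 (after 3 factors)
= 160000 (after 4 factors)
= 3200000 (after 5 factors)
= 64000000 (after 6 factors)
= 1280000000 (after 7 factors)
= 25600000000 (after 8 factors)
= 512000000000 (after 9 factors)
= 512000000000

512000000000


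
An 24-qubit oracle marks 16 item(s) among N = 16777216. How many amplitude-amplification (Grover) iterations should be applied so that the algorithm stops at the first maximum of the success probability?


After j Grover iterations the success probability is P(j) = sin^2((2j+1)*theta), where sin(theta) = sqrt(k/N).
N = 2^24 = 16777216, k = 16
sin(theta) = sqrt(k/N) = 0.0009765625
theta = arcsin(sqrt(k/N)) = 0.0009765626552 rad
P(j) reaches its first maximum when (2j+1)*theta is as close as possible to pi/2, i.e. j = round(pi/(4*theta) - 1/2).
pi/(4*theta) - 1/2 = 803.7476
(For comparison, the common estimate pi/4 * sqrt(N/k) = 804.2477; the exact maximiser is used here.)
Optimal iterations = 804

804


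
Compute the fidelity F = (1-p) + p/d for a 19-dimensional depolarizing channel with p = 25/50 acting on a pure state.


F = (1-p) + p/d
= (1 - 0.5000) + 0.5000/19
= 0.5000 + 0.0263
= 0.5263

0.5263


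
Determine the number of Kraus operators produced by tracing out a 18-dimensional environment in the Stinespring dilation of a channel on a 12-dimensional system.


Tracing out the environment in an orthonormal basis {|i>_E} gives Kraus operators K_i = <i|_E U |0>_E.
Number of Kraus operators = dim(H_env) = d_env
= 18

18


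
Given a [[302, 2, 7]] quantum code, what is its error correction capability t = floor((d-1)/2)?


Code parameters: [[302, 2, 7]], distance d = 7.
Number of correctable errors = floor((d-1)/2)
= floor((7 - 1)/2)
= floor(6/2)
= 3

3


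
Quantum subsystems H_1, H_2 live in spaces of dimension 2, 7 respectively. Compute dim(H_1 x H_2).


dim(H_1 x H_2) = 2 * 7
= 14

14


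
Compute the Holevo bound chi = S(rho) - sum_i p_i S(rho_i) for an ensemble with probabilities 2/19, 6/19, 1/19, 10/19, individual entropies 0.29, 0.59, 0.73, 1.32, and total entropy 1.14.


chi = S(rho) - sum_i p_i * S(rho_i)
Weighted entropy = 2/19 * 0.29 + 6/19 * 0.59 + 1/19 * 0.73 + 10/19 * 1.32
= 0.9500
chi = 1.14 - 0.9500
= 0.1900

0.1900


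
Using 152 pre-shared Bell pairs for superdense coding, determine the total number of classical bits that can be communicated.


Superdense coding allows 2 classical bits per shared entangled pair.
152 pair(s) -> 2 * 152 = 304 classical bits

304


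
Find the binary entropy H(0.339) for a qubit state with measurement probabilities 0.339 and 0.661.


S = -p*log2(p) - (1-p)*log2(1-p)
p = 0.3390, 1-p = 0.6610
= -0.3390 * log2(0.3390) - 0.6610 * log2(0.6610)
= -(-0.5291) - (-0.3948)
= 0.9239

0.9239


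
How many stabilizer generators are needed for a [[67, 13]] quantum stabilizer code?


For an [[n,k]] stabilizer code:
Number of stabilizer generators = n - k
= 67 - 13
= 54

54


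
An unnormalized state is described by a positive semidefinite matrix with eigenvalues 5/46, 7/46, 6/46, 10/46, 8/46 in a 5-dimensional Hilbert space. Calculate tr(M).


tr(M) = sum of eigenvalues
= 5/46 + 7/46 + 6/46 + 10/46 + 8/46
= 36/46
= 0.7826

0.7826


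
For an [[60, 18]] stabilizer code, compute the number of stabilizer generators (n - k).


For an [[n,k]] stabilizer code:
Number of stabilizer generators = n - k
= 60 - 18
= 42

42


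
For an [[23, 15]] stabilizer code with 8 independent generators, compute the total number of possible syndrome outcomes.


Each stabilizer generator gives a binary (+1 or -1) measurement outcome.
With 8 independent generators:
Total syndromes = 2^8
= 256

256


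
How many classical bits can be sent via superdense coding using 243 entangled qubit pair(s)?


Superdense coding allows 2 classical bits per shared entangled pair.
243 pair(s) -> 2 * 243 = 486 classical bits

486


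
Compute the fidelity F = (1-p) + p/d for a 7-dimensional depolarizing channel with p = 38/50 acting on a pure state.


F = (1-p) + p/d
= (1 - 0.7600) + 0.7600/7
= 0.2400 + 0.1086
= 0.3486

0.3486


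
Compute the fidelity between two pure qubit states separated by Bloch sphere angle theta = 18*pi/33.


For states separated by angle theta on Bloch sphere:
F = cos^2(theta/2)
theta = 18*pi/33 = 1.7136
theta/2 = 0.8568
cos(theta/2) = 0.6549
F = 0.4288

0.4288


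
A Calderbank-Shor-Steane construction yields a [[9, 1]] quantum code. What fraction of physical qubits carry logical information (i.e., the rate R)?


Code rate R = k/n
= 1/9
= 0.1111

0.1111


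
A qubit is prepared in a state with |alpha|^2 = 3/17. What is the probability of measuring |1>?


|alpha|^2 = 3/17 = 0.1765
|beta|^2 = 1 - 3/17 = 14/17 = 0.8235
P(|1>) = |beta|^2 = 0.8235

0.8235


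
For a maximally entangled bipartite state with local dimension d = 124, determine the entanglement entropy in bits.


For a maximally entangled state in d x d:
S = log2(d) = log2(124)
= 6.9542

6.9542


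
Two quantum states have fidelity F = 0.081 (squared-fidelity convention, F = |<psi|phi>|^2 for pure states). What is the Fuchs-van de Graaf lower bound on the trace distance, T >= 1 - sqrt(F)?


Fuchs-van de Graaf (squared-fidelity convention): 1 - sqrt(F) <= T <= sqrt(1 - F).
Lower bound: T >= 1 - sqrt(F)
sqrt(F) = sqrt(0.081) = 0.2846
T >= 1 - 0.2846
T >= 0.7154

0.7154


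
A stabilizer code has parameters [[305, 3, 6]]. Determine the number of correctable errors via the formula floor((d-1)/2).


Code parameters: [[305, 3, 6]], distance d = 6.
Number of correctable errors = floor((d-1)/2)
= floor((6 - 1)/2)
= floor(5/2)
= 2

2


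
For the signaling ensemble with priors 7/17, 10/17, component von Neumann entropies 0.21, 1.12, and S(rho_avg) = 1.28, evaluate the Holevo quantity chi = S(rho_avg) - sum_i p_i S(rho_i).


chi = S(rho) - sum_i p_i * S(rho_i)
Weighted entropy = 7/17 * 0.21 + 10/17 * 1.12
= 0.7453
chi = 1.28 - 0.7453
= 0.5347

0.5347


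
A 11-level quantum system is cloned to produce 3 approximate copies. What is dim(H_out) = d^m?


Output space = H^(tensor 3) where dim(H) = 11
dim = 11^3
= 121 (after 2 factors)
= 1331 (after 3 factors)
= 1331

1331


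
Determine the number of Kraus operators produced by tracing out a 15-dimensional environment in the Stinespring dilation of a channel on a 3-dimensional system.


Tracing out the environment in an orthonormal basis {|i>_E} gives Kraus operators K_i = <i|_E U |0>_E.
Number of Kraus operators = dim(H_env) = d_env
= 15

15


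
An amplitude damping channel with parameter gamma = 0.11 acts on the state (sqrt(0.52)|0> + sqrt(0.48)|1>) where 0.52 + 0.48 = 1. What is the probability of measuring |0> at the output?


For amplitude damping with parameter gamma on state sqrt(a)|0> + sqrt(b)|1>:
alpha^2 = 0.52, beta^2 = 0.48
P(|0>) = alpha^2 + gamma * beta^2
= 0.52 + 0.11 * 0.48
= 0.52 + 0.0528
= 0.5728

0.5728


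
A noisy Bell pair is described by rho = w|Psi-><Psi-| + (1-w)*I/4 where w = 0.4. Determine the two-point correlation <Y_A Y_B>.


|Psi-> = (|01> - |10>)/sqrt(2)
For the pure Bell state, <Y_A Y_B> = -1 (Bell-state Pauli correlator).
The maximally-mixed part I/4 has tr(I/4 * P tensor P) = 0 for any traceless Pauli P.
So <Y_A Y_B>_rho = w * (-1) + (1 - w) * 0
= 0.4 * (-1)
= -0.4000

-0.4000


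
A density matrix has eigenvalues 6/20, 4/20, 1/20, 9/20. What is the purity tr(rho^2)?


tr(rho^2) = sum of eigenvalues squared
= (6/20)^2 + (4/20)^2 + (1/20)^2 + (9/20)^2
= (36 + 16 + 1 + 81) / 400
= 134/400
= 0.3350

0.3350


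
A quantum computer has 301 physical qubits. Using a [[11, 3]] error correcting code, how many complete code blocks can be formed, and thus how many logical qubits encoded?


Each code block uses 11 physical qubits for 3 logical qubit(s).
Number of complete blocks = floor(301 / 11) = 27
Logical qubits = 27 * 3
= 81

81


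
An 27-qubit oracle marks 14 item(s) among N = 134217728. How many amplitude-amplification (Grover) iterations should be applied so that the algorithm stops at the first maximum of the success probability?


After j Grover iterations the success probability is P(j) = sin^2((2j+1)*theta), where sin(theta) = sqrt(k/N).
N = 2^27 = 134217728, k = 14
sin(theta) = sqrt(k/N) = 0.0003229676893
theta = arcsin(sqrt(k/N)) = 0.000322967695 rad
P(j) reaches its first maximum when (2j+1)*theta is as close as possible to pi/2, i.e. j = round(pi/(4*theta) - 1/2).
pi/(4*theta) - 1/2 = 2431.3165
(For comparison, the common estimate pi/4 * sqrt(N/k) = 2431.8165; the exact maximiser is used here.)
Optimal iterations = 2431

2431


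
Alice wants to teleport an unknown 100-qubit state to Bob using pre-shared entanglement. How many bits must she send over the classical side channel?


Quantum teleportation requires 2 classical bits per qubit teleported.
100 qubit(s) -> 2 * 100 = 200 classical bits

200


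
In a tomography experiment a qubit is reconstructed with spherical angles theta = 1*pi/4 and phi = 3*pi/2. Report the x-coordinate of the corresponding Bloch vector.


theta = 0.7854, phi = 4.7124
r_x = sin(theta)*cos(phi) = 0.7071 * 0.0000
r_x = 0.0000

0.0000


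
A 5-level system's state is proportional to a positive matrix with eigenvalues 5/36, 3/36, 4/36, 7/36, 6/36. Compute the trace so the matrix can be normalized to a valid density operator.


tr(M) = sum of eigenvalues
= 5/36 + 3/36 + 4/36 + 7/36 + 6/36
= 25/36
= 0.6944

0.6944


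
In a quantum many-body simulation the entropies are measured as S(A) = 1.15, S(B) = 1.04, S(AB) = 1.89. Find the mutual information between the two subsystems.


I(A:B) = S(A) + S(B) - S(AB)
= 1.15 + 1.04 - 1.89
= 0.3000

0.3000


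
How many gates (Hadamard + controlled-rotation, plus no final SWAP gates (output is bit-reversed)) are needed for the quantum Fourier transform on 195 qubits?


Hadamard gates: 195
Controlled rotations: n*(n-1)/2 = 195*194/2 = 18915
SWAP gates: 0 (omitted)
Total = 195 + 18915
= 19110

19110


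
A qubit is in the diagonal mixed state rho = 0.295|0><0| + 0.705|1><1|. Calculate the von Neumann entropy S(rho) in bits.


S = -p*log2(p) - (1-p)*log2(1-p)
p = 0.2950, 1-p = 0.7050
= -0.2950 * log2(0.2950) - 0.7050 * log2(0.7050)
= -(-0.5196) - (-0.3555)
= 0.8751

0.8751


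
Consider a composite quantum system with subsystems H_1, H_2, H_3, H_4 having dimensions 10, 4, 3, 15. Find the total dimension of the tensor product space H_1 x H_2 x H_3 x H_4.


dim(H_1 x H_2 x H_3 x H_4) = 10 * 4 * 3 * 15
= 40 * 3 * 15
= 120 * 15
= 1800

1800


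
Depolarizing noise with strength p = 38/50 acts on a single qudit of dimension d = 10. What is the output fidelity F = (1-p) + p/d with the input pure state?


F = (1-p) + p/d
= (1 - 0.7600) + 0.7600/10
= 0.2400 + 0.0760
= 0.3160

0.3160


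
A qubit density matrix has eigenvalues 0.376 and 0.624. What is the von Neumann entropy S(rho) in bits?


S = -p*log2(p) - (1-p)*log2(1-p)
p = 0.3760, 1-p = 0.6240
= -0.3760 * log2(0.3760) - 0.6240 * log2(0.6240)
= -(-0.5306) - (-0.4246)
= 0.9552

0.9552


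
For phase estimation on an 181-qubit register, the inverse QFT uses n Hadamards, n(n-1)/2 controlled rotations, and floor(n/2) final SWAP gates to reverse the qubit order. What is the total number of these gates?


Hadamard gates: 181
Controlled rotations: n*(n-1)/2 = 181*180/2 = 16290
SWAP gates: floor(n/2) = floor(181/2) = 90
Total = 181 + 16290 + 90
= 16561

16561


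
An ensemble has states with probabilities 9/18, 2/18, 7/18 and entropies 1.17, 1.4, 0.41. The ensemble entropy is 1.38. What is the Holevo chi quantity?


chi = S(rho) - sum_i p_i * S(rho_i)
Weighted entropy = 9/18 * 1.17 + 2/18 * 1.4 + 7/18 * 0.41
= 0.9000
chi = 1.38 - 0.9000
= 0.4800

0.4800


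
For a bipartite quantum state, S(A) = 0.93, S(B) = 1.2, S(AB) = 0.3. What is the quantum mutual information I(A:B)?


I(A:B) = S(A) + S(B) - S(AB)
= 0.93 + 1.2 - 0.3
= 1.8300

1.8300


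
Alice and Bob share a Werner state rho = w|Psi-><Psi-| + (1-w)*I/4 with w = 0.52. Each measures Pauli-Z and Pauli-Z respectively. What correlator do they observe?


|Psi-> = (|01> - |10>)/sqrt(2)
For the pure Bell state, <Z_A Z_B> = -1 (Bell-state Pauli correlator).
The maximally-mixed part I/4 has tr(I/4 * P tensor P) = 0 for any traceless Pauli P.
So <Z_A Z_B>_rho = w * (-1) + (1 - w) * 0
= 0.52 * (-1)
= -0.5200

-0.5200


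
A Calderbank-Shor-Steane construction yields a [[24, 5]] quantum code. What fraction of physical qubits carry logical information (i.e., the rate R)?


Code rate R = k/n
= 5/24
= 0.2083

0.2083


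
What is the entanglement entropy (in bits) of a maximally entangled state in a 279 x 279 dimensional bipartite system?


For a maximally entangled state in d x d:
S = log2(d) = log2(279)
= 8.1241

8.1241


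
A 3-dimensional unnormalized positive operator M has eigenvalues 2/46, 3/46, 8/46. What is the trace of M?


tr(M) = sum of eigenvalues
= 2/46 + 3/46 + 8/46
= 13/46
= 0.2826

0.2826


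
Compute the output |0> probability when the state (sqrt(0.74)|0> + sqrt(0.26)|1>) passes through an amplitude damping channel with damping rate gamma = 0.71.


For amplitude damping with parameter gamma on state sqrt(a)|0> + sqrt(b)|1>:
alpha^2 = 0.74, beta^2 = 0.26
P(|0>) = alpha^2 + gamma * beta^2
= 0.74 + 0.71 * 0.26
= 0.74 + 0.1846
= 0.9246

0.9246


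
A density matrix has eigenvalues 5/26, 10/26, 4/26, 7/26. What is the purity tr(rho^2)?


tr(rho^2) = sum of eigenvalues squared
= (5/26)^2 + (10/26)^2 + (4/26)^2 + (7/26)^2
= (25 + 100 + 16 + 49) / 676
= 190/676
= 0.2811

0.2811


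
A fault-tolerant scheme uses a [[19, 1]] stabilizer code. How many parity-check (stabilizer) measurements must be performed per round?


For an [[n,k]] stabilizer code:
Number of stabilizer generators = n - k
= 19 - 1
= 18

18
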